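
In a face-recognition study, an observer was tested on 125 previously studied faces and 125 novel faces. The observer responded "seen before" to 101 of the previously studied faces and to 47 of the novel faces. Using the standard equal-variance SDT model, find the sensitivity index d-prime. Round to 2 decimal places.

H = 101/125 = 0.8080
FA = 47/125 = 0.3760
z(H) = z(0.8080) = 0.8705
z(FA) = z(0.3760) = -0.3160
d' = z(H) − z(FA) = 0.8705 − (-0.3160) = 1.1865

d-prime = 1.19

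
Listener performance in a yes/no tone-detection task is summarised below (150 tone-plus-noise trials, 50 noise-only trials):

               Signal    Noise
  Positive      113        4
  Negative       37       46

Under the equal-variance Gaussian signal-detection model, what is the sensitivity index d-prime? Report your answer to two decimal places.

d-prime = 2.09

H = 113/150 = 0.7533
FA = 4/50 = 0.0800
Φ⁻¹(H) = Φ⁻¹(0.7533) = 0.6849
Φ⁻¹(FA) = Φ⁻¹(0.0800) = -1.4051
d' = z(H) − z(FA) = 0.6849 − (-1.4051) = 2.0900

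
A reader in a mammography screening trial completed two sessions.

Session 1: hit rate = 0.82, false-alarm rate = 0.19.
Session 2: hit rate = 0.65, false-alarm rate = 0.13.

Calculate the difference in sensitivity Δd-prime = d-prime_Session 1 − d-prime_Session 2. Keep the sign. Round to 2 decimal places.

Δd-prime = 0.28

Session 1: z(0.82) = 0.915, z(0.19) = -0.878, d' = 1.793
Session 2: z(0.65) = 0.385, z(0.13) = -1.126, d' = 1.511
Δd' = d'_Session 1 − d'_Session 2 = 1.793 − 1.511 = 0.282
Session 1 has the higher sensitivity.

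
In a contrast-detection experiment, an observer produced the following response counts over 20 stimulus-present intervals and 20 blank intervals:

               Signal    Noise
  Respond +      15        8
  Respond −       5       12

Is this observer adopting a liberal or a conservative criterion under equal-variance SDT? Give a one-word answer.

z(H) = 0.674, z(FA) = -0.253
c = −½·(z(H) + z(FA)) = -0.2105
c < 0 → liberal criterion (biased toward responding “yes”).

liberal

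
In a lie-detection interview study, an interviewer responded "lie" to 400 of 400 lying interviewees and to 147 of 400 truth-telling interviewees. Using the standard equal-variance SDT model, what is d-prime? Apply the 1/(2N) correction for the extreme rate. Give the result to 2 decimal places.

d-prime = 3.36

The hit rate is 400/400 = 1, so apply the 1/(2N) correction: H → 1 − 1/(2·400) = 0.99875.
z(H) = z(0.99875) = 3.023
z(FA) = z(0.36750) = -0.338
d' = 3.023 − (-0.338) = 3.361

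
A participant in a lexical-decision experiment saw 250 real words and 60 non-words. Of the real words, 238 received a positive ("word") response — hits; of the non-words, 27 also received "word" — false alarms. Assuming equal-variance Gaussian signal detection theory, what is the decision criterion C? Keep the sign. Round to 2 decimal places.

H = 238/250 = 0.9520
FA = 27/60 = 0.4500
z(H) = 1.665
z(FA) = -0.126
c = −½·[z(H) + z(FA)] = −0.5 × (1.665 + (-0.126)) = -0.7695
c < 0: the participant has a liberal response bias.

C = -0.77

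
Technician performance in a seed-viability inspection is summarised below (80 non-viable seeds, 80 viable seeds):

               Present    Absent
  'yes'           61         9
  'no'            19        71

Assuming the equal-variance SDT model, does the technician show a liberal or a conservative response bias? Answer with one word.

z(H) = 0.714, z(FA) = -1.213
c = −½·(z(H) + z(FA)) = 0.2495
c > 0 → conservative criterion (biased toward responding “no”).

conservative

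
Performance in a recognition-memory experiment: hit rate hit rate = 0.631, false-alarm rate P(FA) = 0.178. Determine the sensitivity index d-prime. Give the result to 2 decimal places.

d-prime = 1.26

Φ⁻¹(0.631) = 0.335, Φ⁻¹(0.178) = -0.923
d' = z(H) − z(FA) = 0.335 − (-0.923) = 1.258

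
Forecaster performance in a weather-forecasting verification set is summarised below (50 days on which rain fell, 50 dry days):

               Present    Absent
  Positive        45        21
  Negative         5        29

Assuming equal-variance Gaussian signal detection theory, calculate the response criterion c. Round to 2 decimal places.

c = -0.54

H = 45/50 = 0.9000
FA = 21/50 = 0.4200
z(H) = z(0.9000) = 1.282
z(FA) = z(0.4200) = -0.202
c = −½·[z(H) + z(FA)] = −0.5 × (1.282 + (-0.202)) = -0.540
c < 0: the forecaster has a liberal response bias.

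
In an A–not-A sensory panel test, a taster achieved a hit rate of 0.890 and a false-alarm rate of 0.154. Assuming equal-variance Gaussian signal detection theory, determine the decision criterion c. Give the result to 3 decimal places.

c = -0.104

Φ⁻¹(H) = Φ⁻¹(0.890) = 1.2265
Φ⁻¹(FA) = Φ⁻¹(0.154) = -1.0194
c = −½·[z(H) + z(FA)] = −0.5 × (1.2265 + (-1.0194)) = -0.10355
c < 0: the taster has a liberal response bias.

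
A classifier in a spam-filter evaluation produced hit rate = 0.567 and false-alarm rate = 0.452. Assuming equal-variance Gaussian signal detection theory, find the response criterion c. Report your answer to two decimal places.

c = -0.02

Φ⁻¹(0.567) = 0.169, Φ⁻¹(0.452) = -0.121
c = −½·[z(H) + z(FA)] = −0.5 × (0.169 + (-0.121)) = -0.024
c < 0: the classifier has a liberal response bias.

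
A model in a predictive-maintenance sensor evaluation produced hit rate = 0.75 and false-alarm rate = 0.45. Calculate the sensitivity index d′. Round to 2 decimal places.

z(H) = 0.6745
z(FA) = -0.1257
d' = z(H) − z(FA) = 0.6745 − (-0.1257) = 0.8002

d′ = 0.80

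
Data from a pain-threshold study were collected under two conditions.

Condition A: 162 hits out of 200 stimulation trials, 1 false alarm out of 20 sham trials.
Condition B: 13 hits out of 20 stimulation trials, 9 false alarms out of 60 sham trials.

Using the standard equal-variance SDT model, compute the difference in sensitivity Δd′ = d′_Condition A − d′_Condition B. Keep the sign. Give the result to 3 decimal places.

Δd′ = 1.101

Condition A: z(0.8100) = 0.8779, z(0.0500) = -1.6449, d' = 2.5228
Condition B: z(0.6500) = 0.3853, z(0.1500) = -1.0364, d' = 1.4217
Δd' = d'_Condition A − d'_Condition B = 2.5228 − 1.4217 = 1.1011
Condition A has the higher sensitivity.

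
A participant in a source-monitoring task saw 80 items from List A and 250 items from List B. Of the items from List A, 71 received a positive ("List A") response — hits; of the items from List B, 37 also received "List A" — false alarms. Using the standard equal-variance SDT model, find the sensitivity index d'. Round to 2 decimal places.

H = 71/80 = 0.8875
FA = 37/250 = 0.1480
Φ⁻¹(H) = 1.213
Φ⁻¹(FA) = -1.045
d' = z(H) − z(FA) = 1.213 − (-1.045) = 2.258

d' = 2.26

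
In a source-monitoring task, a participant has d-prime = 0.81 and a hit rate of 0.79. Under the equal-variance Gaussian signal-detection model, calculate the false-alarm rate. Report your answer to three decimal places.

z(hit rate) = z(0.79) = 0.8064
z(FA) = z(H) − d' = 0.8064 − 0.81 = -0.0036
false-alarm rate = Φ(-0.0036) = 0.4986

false-alarm rate = 0.499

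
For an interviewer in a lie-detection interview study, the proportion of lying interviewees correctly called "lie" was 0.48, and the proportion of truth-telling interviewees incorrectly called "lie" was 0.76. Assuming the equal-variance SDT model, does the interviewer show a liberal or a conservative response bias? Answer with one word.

liberal

z(H) = -0.050, z(FA) = 0.706
c = −½·(z(H) + z(FA)) = -0.328
c < 0 → liberal criterion (biased toward responding “yes”).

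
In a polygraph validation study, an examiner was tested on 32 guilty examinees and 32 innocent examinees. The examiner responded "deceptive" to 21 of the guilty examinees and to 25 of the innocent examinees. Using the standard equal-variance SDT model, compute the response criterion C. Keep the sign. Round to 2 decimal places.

H = 21/32 = 0.6562
FA = 25/32 = 0.7812
z(0.6562) = 0.402, z(0.7812) = 0.776
c = −½·[z(H) + z(FA)] = −0.5 × (0.402 + 0.776) = -0.589

C = -0.59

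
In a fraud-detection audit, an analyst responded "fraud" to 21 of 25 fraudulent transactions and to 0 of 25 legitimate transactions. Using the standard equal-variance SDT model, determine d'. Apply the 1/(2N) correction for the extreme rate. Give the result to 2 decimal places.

The false-alarm rate is 0/25 = 0, so apply the 1/(2N) correction: FA → 1/(2·25) = 0.02000.
z(H) = z(0.84000) = 0.994
z(FA) = z(0.02000) = -2.054
d' = 0.994 − (-2.054) = 3.048

d' = 3.05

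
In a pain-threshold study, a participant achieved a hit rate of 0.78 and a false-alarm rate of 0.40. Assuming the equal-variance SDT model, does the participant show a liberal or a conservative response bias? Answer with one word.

z(H) = 0.772, z(FA) = -0.253
c = −½·(z(H) + z(FA)) = -0.2595
c < 0 → liberal criterion (biased toward responding “yes”).

liberal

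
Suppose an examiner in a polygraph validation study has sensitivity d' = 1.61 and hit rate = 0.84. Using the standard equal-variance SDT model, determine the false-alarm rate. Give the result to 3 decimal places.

z(hit rate) = z(0.84) = 0.9945
z(FA) = z(H) − d' = 0.9945 − 1.61 = -0.6155
false-alarm rate = Φ(-0.6155) = 0.2691

false-alarm rate = 0.269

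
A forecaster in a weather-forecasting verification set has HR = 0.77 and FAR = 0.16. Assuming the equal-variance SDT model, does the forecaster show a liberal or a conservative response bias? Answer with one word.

z(H) = 0.739, z(FA) = -0.994
c = −½·(z(H) + z(FA)) = 0.1275
c > 0 → conservative criterion (biased toward responding “no”).

conservative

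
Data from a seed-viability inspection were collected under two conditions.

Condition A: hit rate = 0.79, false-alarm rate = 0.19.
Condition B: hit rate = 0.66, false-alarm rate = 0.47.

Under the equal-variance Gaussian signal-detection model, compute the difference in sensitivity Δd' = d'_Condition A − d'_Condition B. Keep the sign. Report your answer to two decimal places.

Condition A: z(0.79) = 0.806, z(0.19) = -0.878, d' = 1.684
Condition B: z(0.66) = 0.412, z(0.47) = -0.075, d' = 0.487
Δd' = d'_Condition A − d'_Condition B = 1.684 − 0.487 = 1.197
Condition A has the higher sensitivity.

Δd' = 1.20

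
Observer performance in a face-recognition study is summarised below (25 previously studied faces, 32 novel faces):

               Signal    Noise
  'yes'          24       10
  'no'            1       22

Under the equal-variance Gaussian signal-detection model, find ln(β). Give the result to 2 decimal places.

ln β = -1.41

H = 24/25 = 0.9600
FA = 10/32 = 0.3125
z(H) = 1.751
z(FA) = -0.489
ln β = −½·[z(H)² − z(FA)²] = −0.5 × (3.066 − 0.239) = -1.4135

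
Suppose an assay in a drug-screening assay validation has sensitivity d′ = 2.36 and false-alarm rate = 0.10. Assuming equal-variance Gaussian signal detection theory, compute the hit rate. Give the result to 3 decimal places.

hit rate = 0.860

z(false-alarm rate) = z(0.10) = -1.2816
z(H) = z(FA) + d' = -1.2816 + 2.36 = 1.0784
hit rate = Φ(1.0784) = 0.8596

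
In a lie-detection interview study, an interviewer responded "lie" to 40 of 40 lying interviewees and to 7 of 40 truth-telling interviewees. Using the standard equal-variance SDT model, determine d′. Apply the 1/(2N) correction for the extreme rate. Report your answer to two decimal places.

d′ = 3.18

The hit rate is 40/40 = 1, so apply the 1/(2N) correction: H → 1 − 1/(2·40) = 0.98750.
z(H) = z(0.98750) = 2.241
z(FA) = z(0.17500) = -0.935
d' = 2.241 − (-0.935) = 3.176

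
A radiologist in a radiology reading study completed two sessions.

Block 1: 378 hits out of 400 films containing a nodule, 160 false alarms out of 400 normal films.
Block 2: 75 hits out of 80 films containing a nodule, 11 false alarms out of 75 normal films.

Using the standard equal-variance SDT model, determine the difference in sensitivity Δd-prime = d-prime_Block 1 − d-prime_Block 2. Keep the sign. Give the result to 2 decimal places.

Block 1: z(0.9450) = 1.598, z(0.4000) = -0.253, d' = 1.851
Block 2: z(0.9375) = 1.534, z(0.1467) = -1.051, d' = 2.585
Δd' = d'_Block 1 − d'_Block 2 = 1.851 − 2.585 = -0.734
Block 2 has the higher sensitivity.

Δd-prime = -0.73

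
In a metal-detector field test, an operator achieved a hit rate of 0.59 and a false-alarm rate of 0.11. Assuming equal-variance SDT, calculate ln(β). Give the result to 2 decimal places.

ln β = 0.73

z(H) = z(0.59) = 0.228
z(FA) = z(0.11) = -1.227
ln β = −½·[z(H)² − z(FA)²] = −0.5 × (0.052 − 1.506) = 0.727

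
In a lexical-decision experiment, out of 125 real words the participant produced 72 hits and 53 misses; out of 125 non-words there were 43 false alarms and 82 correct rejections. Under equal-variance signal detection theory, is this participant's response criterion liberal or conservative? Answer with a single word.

z(H) = 0.192, z(FA) = -0.402
c = −½·(z(H) + z(FA)) = 0.105
c > 0 → conservative criterion (biased toward responding “no”).

conservative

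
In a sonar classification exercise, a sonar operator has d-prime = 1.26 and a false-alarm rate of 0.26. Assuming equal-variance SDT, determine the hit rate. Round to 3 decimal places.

z(false-alarm rate) = z(0.26) = -0.6433
z(H) = z(FA) + d' = -0.6433 + 1.26 = 0.6167
hit rate = Φ(0.6167) = 0.7313

hit rate = 0.731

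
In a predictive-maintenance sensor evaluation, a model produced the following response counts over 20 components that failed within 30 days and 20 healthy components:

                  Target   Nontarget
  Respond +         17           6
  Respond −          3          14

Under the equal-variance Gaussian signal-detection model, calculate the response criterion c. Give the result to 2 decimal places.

H = 17/20 = 0.8500
FA = 6/20 = 0.3000
z(0.8500) = 1.0364, z(0.3000) = -0.5244
c = −½·[z(H) + z(FA)] = −0.5 × (1.0364 + (-0.5244)) = -0.2560

c = -0.26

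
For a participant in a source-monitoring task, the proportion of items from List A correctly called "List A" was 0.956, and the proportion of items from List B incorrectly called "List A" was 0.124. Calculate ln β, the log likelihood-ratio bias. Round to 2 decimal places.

z(H) = z(0.956) = 1.706
z(FA) = z(0.124) = -1.155
ln β = −½·[z(H)² − z(FA)²] = −0.5 × (2.910 − 1.334) = -0.788

ln β = -0.79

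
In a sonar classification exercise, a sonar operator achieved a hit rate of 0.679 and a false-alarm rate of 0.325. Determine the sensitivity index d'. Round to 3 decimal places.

Φ⁻¹(H) = 0.4649
Φ⁻¹(FA) = -0.4538
d' = z(H) − z(FA) = 0.4649 − (-0.4538) = 0.9187

d' = 0.919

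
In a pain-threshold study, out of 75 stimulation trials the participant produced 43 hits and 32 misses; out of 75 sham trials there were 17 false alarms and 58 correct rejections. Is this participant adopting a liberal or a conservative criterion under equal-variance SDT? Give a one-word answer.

conservative

z(H) = 0.185, z(FA) = -0.750
c = −½·(z(H) + z(FA)) = 0.2825
c > 0 → conservative criterion (biased toward responding “no”).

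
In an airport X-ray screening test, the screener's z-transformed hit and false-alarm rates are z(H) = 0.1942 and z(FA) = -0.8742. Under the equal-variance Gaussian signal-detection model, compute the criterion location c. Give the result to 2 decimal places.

c = −½·[z(H) + z(FA)] = −½·(0.1942 + (-0.8742)) = 0.3400

c = 0.34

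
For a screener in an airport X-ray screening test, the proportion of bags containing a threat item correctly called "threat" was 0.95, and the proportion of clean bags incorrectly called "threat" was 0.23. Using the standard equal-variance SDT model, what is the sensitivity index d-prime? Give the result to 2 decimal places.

d-prime = 2.38

z(0.95) = 1.645, z(0.23) = -0.739
d' = z(H) − z(FA) = 1.645 − (-0.739) = 2.384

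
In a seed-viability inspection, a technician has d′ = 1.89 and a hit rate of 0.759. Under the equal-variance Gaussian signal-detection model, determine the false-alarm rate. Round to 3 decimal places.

false-alarm rate = 0.118

z(hit rate) = z(0.759) = 0.7031
z(FA) = z(H) − d' = 0.7031 − 1.89 = -1.1869
false-alarm rate = Φ(-1.1869) = 0.1176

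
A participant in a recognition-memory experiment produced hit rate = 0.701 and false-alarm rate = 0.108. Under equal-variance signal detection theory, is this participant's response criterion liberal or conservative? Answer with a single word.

conservative

z(H) = 0.527, z(FA) = -1.237
c = −½·(z(H) + z(FA)) = 0.355
c > 0 → conservative criterion (biased toward responding “no”).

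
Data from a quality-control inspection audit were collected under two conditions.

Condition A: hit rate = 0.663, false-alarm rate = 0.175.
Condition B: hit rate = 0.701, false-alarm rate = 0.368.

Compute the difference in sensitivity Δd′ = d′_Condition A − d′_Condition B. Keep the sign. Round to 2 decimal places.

Δd′ = 0.49

Condition A: z(0.663) = 0.421, z(0.175) = -0.935, d' = 1.356
Condition B: z(0.701) = 0.527, z(0.368) = -0.337, d' = 0.864
Δd' = d'_Condition A − d'_Condition B = 1.356 − 0.864 = 0.492
Condition A has the higher sensitivity.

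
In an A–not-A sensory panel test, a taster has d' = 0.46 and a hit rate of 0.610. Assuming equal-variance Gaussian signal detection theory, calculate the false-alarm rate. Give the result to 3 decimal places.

false-alarm rate = 0.428

z(hit rate) = z(0.610) = 0.2793
z(FA) = z(H) − d' = 0.2793 − 0.46 = -0.1807
false-alarm rate = Φ(-0.1807) = 0.4283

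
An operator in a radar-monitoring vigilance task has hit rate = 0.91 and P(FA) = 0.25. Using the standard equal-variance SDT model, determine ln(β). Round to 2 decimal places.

ln β = -0.67

z(H) = 1.341
z(FA) = -0.674
ln β = −½·[z(H)² − z(FA)²] = −0.5 × (1.798 − 0.454) = -0.672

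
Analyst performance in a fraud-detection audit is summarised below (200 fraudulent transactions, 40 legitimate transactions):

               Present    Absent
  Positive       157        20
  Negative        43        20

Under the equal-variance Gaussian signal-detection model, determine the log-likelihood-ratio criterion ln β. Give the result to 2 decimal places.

ln β = -0.31

H = 157/200 = 0.7850
FA = 20/40 = 0.5000
z(0.7850) = 0.789, z(0.5000) = 0.000
ln β = −½·[z(H)² − z(FA)²] = −0.5 × (0.623 − 0.000) = -0.3115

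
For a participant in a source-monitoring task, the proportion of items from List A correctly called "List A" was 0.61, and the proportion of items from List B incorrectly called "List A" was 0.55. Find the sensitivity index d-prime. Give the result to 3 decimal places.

d-prime = 0.154

z(H) = 0.2793
z(FA) = 0.1257
d' = z(H) − z(FA) = 0.2793 − 0.1257 = 0.1536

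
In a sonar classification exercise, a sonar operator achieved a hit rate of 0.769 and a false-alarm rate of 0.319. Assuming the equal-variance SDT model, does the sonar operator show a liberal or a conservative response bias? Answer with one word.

z(H) = 0.736, z(FA) = -0.470
c = −½·(z(H) + z(FA)) = -0.133
c < 0 → liberal criterion (biased toward responding “yes”).

liberal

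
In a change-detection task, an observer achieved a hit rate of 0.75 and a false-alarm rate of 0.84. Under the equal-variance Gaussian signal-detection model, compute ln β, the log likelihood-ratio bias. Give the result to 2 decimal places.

ln β = 0.27

Φ⁻¹(H) = Φ⁻¹(0.75) = 0.674
Φ⁻¹(FA) = Φ⁻¹(0.84) = 0.994
ln β = −½·[z(H)² − z(FA)²] = −0.5 × (0.454 − 0.988) = 0.267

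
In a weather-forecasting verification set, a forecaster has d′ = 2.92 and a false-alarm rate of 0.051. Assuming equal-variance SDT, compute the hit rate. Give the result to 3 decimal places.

z(false-alarm rate) = z(0.051) = -1.6352
z(H) = z(FA) + d' = -1.6352 + 2.92 = 1.2848
hit rate = Φ(1.2848) = 0.9006

hit rate = 0.901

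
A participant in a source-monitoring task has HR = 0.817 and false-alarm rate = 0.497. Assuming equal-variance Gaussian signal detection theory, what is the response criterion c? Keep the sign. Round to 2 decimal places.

z(H) = z(0.817) = 0.9040
z(FA) = z(0.497) = -0.0075
c = −½·[z(H) + z(FA)] = −0.5 × (0.9040 + (-0.0075)) = -0.44825

c = -0.45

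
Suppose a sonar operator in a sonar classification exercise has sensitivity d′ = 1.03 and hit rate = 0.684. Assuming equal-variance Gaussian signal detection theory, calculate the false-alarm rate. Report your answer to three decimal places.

z(hit rate) = z(0.684) = 0.4789
z(FA) = z(H) − d' = 0.4789 − 1.03 = -0.5511
false-alarm rate = Φ(-0.5511) = 0.2908

false-alarm rate = 0.291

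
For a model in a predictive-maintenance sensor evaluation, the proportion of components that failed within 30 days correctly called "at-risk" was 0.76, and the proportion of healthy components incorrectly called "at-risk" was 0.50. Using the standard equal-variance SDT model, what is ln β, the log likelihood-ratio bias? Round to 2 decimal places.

ln β = -0.25

z(0.76) = 0.706, z(0.50) = 0.000
ln β = −½·[z(H)² − z(FA)²] = −0.5 × (0.498 − 0.000) = -0.249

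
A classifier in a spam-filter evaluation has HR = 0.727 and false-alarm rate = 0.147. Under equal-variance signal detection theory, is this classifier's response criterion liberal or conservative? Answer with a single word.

z(H) = 0.604, z(FA) = -1.049
c = −½·(z(H) + z(FA)) = 0.2225
c > 0 → conservative criterion (biased toward responding “no”).

conservative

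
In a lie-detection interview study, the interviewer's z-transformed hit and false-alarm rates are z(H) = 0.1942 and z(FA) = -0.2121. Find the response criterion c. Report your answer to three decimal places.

c = 0.009

c = −½·[z(H) + z(FA)] = −½·(0.1942 + (-0.2121)) = 0.00895
c > 0: the interviewer has a conservative response bias.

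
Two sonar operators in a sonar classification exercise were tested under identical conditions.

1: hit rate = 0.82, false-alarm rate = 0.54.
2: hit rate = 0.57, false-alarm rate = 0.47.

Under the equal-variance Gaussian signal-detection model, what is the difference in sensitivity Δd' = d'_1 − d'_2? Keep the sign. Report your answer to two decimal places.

Δd' = 0.56

1: z(0.82) = 0.915, z(0.54) = 0.100, d' = 0.815
2: z(0.57) = 0.176, z(0.47) = -0.075, d' = 0.251
Δd' = d'_1 − d'_2 = 0.815 − 0.251 = 0.564
1 has the higher sensitivity.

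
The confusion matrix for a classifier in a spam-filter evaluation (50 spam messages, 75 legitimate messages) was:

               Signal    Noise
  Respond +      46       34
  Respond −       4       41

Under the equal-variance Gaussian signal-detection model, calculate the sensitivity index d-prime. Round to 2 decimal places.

H = 46/50 = 0.9200
FA = 34/75 = 0.4533
z(H) = 1.405
z(FA) = -0.117
d' = z(H) − z(FA) = 1.405 − (-0.117) = 1.522

d-prime = 1.52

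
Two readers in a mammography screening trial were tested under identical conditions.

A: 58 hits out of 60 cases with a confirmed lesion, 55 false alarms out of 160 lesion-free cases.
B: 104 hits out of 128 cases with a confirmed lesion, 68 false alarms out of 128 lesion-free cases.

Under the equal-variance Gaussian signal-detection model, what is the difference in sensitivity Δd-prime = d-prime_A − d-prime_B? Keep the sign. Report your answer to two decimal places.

Δd-prime = 1.43

A: z(0.9667) = 1.834, z(0.3438) = -0.402, d' = 2.236
B: z(0.8125) = 0.887, z(0.5312) = 0.078, d' = 0.809
Δd' = d'_A − d'_B = 2.236 − 0.809 = 1.427
A has the higher sensitivity.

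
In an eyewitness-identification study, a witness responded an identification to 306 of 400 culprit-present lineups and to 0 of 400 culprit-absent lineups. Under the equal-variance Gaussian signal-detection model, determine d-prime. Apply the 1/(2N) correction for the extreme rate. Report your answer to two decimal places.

d-prime = 3.75

The false-alarm rate is 0/400 = 0, so apply the 1/(2N) correction: FA → 1/(2·400) = 0.00125.
z(H) = z(0.76500) = 0.722
z(FA) = z(0.00125) = -3.023
d' = 0.722 − (-3.023) = 3.745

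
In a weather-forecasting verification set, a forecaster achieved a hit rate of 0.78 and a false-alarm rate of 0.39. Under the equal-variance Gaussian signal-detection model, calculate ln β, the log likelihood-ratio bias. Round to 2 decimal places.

ln β = -0.26

Φ⁻¹(H) = Φ⁻¹(0.78) = 0.772
Φ⁻¹(FA) = Φ⁻¹(0.39) = -0.279
ln β = −½·[z(H)² − z(FA)²] = −0.5 × (0.596 − 0.078) = -0.259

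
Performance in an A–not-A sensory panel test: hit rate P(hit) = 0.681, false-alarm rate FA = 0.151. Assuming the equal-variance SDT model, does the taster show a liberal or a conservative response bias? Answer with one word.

z(H) = 0.470, z(FA) = -1.032
c = −½·(z(H) + z(FA)) = 0.281
c > 0 → conservative criterion (biased toward responding “no”).

conservative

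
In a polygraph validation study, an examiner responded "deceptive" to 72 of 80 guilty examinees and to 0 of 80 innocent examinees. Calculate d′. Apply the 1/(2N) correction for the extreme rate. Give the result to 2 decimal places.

The false-alarm rate is 0/80 = 0, so apply the 1/(2N) correction: FA → 1/(2·80) = 0.00625.
z(H) = z(0.90000) = 1.282
z(FA) = z(0.00625) = -2.498
d' = 1.282 − (-2.498) = 3.780

d′ = 3.78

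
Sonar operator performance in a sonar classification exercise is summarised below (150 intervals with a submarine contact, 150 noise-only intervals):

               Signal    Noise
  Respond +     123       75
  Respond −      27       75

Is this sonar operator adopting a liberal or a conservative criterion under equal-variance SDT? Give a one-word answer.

z(H) = 0.915, z(FA) = 0.000
c = −½·(z(H) + z(FA)) = -0.4575
c < 0 → liberal criterion (biased toward responding “yes”).

liberal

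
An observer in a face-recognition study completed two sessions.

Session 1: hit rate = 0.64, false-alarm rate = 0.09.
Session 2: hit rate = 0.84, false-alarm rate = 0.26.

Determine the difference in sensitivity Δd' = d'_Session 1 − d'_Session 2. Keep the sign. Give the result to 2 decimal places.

Δd' = 0.06

Session 1: z(0.64) = 0.358, z(0.09) = -1.341, d' = 1.699
Session 2: z(0.84) = 0.994, z(0.26) = -0.643, d' = 1.637
Δd' = d'_Session 1 − d'_Session 2 = 1.699 − 1.637 = 0.062
Session 1 has the higher sensitivity.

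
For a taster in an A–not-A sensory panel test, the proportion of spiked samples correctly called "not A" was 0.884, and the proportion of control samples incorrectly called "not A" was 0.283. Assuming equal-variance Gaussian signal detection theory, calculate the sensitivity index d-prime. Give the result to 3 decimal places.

d-prime = 1.769

Φ⁻¹(H) = Φ⁻¹(0.884) = 1.1952
Φ⁻¹(FA) = Φ⁻¹(0.283) = -0.5740
d' = z(H) − z(FA) = 1.1952 − (-0.5740) = 1.7692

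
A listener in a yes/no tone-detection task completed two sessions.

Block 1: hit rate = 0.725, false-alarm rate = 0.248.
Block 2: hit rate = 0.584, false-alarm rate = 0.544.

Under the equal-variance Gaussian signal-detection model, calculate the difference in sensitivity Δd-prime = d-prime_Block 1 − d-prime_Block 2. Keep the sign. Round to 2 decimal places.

Δd-prime = 1.18

Block 1: z(0.725) = 0.598, z(0.248) = -0.681, d' = 1.279
Block 2: z(0.584) = 0.212, z(0.544) = 0.111, d' = 0.101
Δd' = d'_Block 1 − d'_Block 2 = 1.279 − 0.101 = 1.178
Block 1 has the higher sensitivity.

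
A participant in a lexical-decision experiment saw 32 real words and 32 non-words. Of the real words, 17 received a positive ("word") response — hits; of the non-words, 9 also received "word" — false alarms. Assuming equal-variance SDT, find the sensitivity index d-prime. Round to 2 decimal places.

d-prime = 0.66

H = 17/32 = 0.5312
FA = 9/32 = 0.2812
z(H) = z(0.5312) = 0.0783
z(FA) = z(0.2812) = -0.5793
d' = z(H) − z(FA) = 0.0783 − (-0.5793) = 0.6576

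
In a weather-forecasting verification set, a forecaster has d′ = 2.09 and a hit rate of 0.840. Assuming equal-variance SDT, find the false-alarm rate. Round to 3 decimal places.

z(hit rate) = z(0.840) = 0.9945
z(FA) = z(H) − d' = 0.9945 − 2.09 = -1.0955
false-alarm rate = Φ(-1.0955) = 0.1366

false-alarm rate = 0.137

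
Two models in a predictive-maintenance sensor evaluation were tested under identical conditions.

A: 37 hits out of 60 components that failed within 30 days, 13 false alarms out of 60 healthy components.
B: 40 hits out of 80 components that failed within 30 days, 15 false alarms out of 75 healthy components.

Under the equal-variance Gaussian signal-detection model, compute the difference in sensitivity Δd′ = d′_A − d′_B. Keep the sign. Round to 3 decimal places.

A: z(0.6167) = 0.2968, z(0.2167) = -0.7834, d' = 1.0802
B: z(0.5000) = 0.0000, z(0.2000) = -0.8416, d' = 0.8416
Δd' = d'_A − d'_B = 1.0802 − 0.8416 = 0.2386
A has the higher sensitivity.

Δd′ = 0.239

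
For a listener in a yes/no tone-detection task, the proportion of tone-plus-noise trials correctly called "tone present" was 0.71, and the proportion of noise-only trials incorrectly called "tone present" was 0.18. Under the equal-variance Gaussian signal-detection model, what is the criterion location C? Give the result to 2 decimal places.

C = 0.18

z(H) = z(0.71) = 0.553
z(FA) = z(0.18) = -0.915
c = −½·[z(H) + z(FA)] = −0.5 × (0.553 + (-0.915)) = 0.181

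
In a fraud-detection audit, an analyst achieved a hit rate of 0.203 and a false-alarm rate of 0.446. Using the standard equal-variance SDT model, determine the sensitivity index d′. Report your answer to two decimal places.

Φ⁻¹(H) = -0.8310
Φ⁻¹(FA) = -0.1358
d' = z(H) − z(FA) = -0.8310 − (-0.1358) = -0.6952

d′ = -0.70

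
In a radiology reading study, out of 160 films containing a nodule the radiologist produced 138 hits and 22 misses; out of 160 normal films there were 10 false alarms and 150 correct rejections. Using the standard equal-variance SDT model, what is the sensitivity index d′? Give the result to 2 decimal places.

d′ = 2.63

H = 138/160 = 0.8625
FA = 10/160 = 0.0625
Φ⁻¹(H) = 1.092
Φ⁻¹(FA) = -1.534
d' = z(H) − z(FA) = 1.092 − (-1.534) = 2.626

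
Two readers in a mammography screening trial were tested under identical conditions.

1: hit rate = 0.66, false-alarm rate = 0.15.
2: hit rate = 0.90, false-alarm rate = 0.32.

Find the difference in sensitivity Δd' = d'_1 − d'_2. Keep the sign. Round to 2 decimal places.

1: z(0.66) = 0.412, z(0.15) = -1.036, d' = 1.448
2: z(0.90) = 1.282, z(0.32) = -0.468, d' = 1.750
Δd' = d'_1 − d'_2 = 1.448 − 1.750 = -0.302
2 has the higher sensitivity.

Δd' = -0.30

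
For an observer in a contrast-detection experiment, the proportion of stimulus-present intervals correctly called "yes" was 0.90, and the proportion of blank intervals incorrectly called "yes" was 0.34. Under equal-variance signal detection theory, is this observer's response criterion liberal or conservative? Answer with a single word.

z(H) = 1.282, z(FA) = -0.412
c = −½·(z(H) + z(FA)) = -0.435
c < 0 → liberal criterion (biased toward responding “yes”).

liberal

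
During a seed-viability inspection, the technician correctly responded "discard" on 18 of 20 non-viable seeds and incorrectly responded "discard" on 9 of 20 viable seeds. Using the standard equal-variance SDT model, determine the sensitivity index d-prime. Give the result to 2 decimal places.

H = 18/20 = 0.9000
FA = 9/20 = 0.4500
z(H) = 1.2816
z(FA) = -0.1257
d' = z(H) − z(FA) = 1.2816 − (-0.1257) = 1.4073

d-prime = 1.41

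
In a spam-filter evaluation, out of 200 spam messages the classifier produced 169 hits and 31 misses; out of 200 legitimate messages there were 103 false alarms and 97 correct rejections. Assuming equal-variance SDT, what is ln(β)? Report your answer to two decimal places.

H = 169/200 = 0.8450
FA = 103/200 = 0.5150
z(H) = 1.015
z(FA) = 0.038
ln β = −½·[z(H)² − z(FA)²] = −0.5 × (1.030 − 0.001) = -0.5145

ln β = -0.51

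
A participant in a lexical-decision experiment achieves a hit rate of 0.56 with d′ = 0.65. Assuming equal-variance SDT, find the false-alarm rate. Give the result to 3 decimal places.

false-alarm rate = 0.309

z(hit rate) = z(0.56) = 0.1510
z(FA) = z(H) − d' = 0.1510 − 0.65 = -0.4990
false-alarm rate = Φ(-0.4990) = 0.3089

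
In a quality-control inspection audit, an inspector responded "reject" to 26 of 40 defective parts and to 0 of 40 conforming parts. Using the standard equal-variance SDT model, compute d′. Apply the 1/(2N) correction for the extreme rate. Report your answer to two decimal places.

The false-alarm rate is 0/40 = 0, so apply the 1/(2N) correction: FA → 1/(2·40) = 0.01250.
z(H) = z(0.65000) = 0.385
z(FA) = z(0.01250) = -2.241
d' = 0.385 − (-2.241) = 2.626

d′ = 2.63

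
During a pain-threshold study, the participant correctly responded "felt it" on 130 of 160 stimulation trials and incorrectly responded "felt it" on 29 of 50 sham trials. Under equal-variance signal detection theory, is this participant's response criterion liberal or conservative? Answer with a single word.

liberal

z(H) = 0.887, z(FA) = 0.202
c = −½·(z(H) + z(FA)) = -0.5445
c < 0 → liberal criterion (biased toward responding “yes”).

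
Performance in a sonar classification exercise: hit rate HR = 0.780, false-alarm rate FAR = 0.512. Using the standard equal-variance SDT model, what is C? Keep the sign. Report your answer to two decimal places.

z(H) = z(0.780) = 0.772
z(FA) = z(0.512) = 0.030
c = −½·[z(H) + z(FA)] = −0.5 × (0.772 + 0.030) = -0.401
c < 0: the sonar operator has a liberal response bias.

C = -0.40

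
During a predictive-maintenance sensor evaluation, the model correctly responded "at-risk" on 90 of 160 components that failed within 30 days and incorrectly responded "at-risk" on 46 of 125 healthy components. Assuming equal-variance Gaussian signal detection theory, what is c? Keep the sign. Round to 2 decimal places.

H = 90/160 = 0.5625
FA = 46/125 = 0.3680
z(H) = 0.157
z(FA) = -0.337
c = −½·[z(H) + z(FA)] = −0.5 × (0.157 + (-0.337)) = 0.090

c = 0.09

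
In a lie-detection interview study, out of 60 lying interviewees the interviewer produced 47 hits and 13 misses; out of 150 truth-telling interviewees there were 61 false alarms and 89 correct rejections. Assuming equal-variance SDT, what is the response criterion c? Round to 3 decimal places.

H = 47/60 = 0.7833
FA = 61/150 = 0.4067
z(0.7833) = 0.7834, z(0.4067) = -0.2360
c = −½·[z(H) + z(FA)] = −0.5 × (0.7834 + (-0.2360)) = -0.2737
c < 0: the interviewer has a liberal response bias.

c = -0.274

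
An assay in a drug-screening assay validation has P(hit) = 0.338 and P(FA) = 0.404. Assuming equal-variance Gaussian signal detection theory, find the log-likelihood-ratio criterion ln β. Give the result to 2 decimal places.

ln β = -0.06

Φ⁻¹(H) = Φ⁻¹(0.338) = -0.418
Φ⁻¹(FA) = Φ⁻¹(0.404) = -0.243
ln β = −½·[z(H)² − z(FA)²] = −0.5 × (0.175 − 0.059) = -0.058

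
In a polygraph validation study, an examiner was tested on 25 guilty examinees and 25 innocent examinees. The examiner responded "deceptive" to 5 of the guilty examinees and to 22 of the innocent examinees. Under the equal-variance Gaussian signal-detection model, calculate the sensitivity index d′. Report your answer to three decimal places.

H = 5/25 = 0.2000
FA = 22/25 = 0.8800
z(H) = -0.8416
z(FA) = 1.1750
d' = z(H) − z(FA) = -0.8416 − 1.1750 = -2.0166

d′ = -2.017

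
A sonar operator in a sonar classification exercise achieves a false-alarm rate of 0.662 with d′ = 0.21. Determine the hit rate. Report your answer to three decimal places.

hit rate = 0.735

z(false-alarm rate) = z(0.662) = 0.4179
z(H) = z(FA) + d' = 0.4179 + 0.21 = 0.6279
hit rate = Φ(0.6279) = 0.7350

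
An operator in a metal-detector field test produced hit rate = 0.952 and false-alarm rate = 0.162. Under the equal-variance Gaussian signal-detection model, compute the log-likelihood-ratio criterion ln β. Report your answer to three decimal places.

z(H) = 1.6646
z(FA) = -0.9863
ln β = −½·[z(H)² − z(FA)²] = −0.5 × (2.7709 − 0.9728) = -0.89905

ln β = -0.899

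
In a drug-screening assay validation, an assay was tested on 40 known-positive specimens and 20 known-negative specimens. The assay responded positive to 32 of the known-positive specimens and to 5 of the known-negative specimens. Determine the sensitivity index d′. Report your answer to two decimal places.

H = 32/40 = 0.8000
FA = 5/20 = 0.2500
z(0.8000) = 0.842, z(0.2500) = -0.674
d' = z(H) − z(FA) = 0.842 − (-0.674) = 1.516

d′ = 1.52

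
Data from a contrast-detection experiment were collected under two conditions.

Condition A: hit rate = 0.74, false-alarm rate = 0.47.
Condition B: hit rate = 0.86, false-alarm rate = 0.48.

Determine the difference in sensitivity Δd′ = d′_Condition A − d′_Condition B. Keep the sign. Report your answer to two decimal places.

Δd′ = -0.41

Condition A: z(0.74) = 0.643, z(0.47) = -0.075, d' = 0.718
Condition B: z(0.86) = 1.080, z(0.48) = -0.050, d' = 1.130
Δd' = d'_Condition A − d'_Condition B = 0.718 − 1.130 = -0.412
Condition B has the higher sensitivity.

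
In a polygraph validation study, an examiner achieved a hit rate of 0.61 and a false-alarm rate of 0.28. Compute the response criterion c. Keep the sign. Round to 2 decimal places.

c = 0.15

Φ⁻¹(H) = Φ⁻¹(0.61) = 0.279
Φ⁻¹(FA) = Φ⁻¹(0.28) = -0.583
c = −½·[z(H) + z(FA)] = −0.5 × (0.279 + (-0.583)) = 0.152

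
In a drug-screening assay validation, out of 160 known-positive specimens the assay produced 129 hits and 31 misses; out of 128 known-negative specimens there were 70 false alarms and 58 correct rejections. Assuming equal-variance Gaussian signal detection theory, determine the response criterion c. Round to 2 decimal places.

H = 129/160 = 0.8063
FA = 70/128 = 0.5469
z(H) = 0.8643
z(FA) = 0.1178
c = −½·[z(H) + z(FA)] = −0.5 × (0.8643 + 0.1178) = -0.49105

c = -0.49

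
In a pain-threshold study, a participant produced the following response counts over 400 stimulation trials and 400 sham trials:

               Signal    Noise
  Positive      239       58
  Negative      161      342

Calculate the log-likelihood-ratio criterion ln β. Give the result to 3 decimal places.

H = 239/400 = 0.5975
FA = 58/400 = 0.1450
z(0.5975) = 0.2469, z(0.1450) = -1.0581
ln β = −½·[z(H)² − z(FA)²] = −0.5 × (0.0610 − 1.1196) = 0.5293

ln β = 0.529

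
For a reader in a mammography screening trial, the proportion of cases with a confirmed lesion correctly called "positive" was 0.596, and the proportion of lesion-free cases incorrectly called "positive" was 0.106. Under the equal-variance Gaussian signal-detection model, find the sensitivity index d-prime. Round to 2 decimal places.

z(H) = z(0.596) = 0.2430
z(FA) = z(0.106) = -1.2481
d' = z(H) − z(FA) = 0.2430 − (-1.2481) = 1.4911

d-prime = 1.49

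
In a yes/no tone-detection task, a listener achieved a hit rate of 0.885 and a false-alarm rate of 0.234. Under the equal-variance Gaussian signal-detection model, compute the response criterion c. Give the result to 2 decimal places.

z(H) = z(0.885) = 1.2004
z(FA) = z(0.234) = -0.7257
c = −½·[z(H) + z(FA)] = −0.5 × (1.2004 + (-0.7257)) = -0.23735
c < 0: the listener has a liberal response bias.

c = -0.24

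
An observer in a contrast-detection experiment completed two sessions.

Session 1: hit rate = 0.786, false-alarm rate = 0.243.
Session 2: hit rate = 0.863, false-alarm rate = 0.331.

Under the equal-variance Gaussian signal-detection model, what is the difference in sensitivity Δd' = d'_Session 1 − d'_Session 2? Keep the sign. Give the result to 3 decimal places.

Δd' = -0.042

Session 1: z(0.786) = 0.7926, z(0.243) = -0.6967, d' = 1.4893
Session 2: z(0.863) = 1.0939, z(0.331) = -0.4372, d' = 1.5311
Δd' = d'_Session 1 − d'_Session 2 = 1.4893 − 1.5311 = -0.0418
Session 2 has the higher sensitivity.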